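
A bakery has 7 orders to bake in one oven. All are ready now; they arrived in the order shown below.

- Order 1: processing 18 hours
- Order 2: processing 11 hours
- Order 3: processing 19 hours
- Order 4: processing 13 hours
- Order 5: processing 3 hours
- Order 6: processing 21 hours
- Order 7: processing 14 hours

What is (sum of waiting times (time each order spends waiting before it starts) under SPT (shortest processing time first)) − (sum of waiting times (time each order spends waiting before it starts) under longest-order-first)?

-150

SPT (increasing processing time): Order 5 Order 2 Order 4 Order 7 Order 1 Order 3 Order 6.
Order 5: waits 0, runs 0→3
Order 2: waits 3, runs 3→14
Order 4: waits 14, runs 14→27
Order 7: waits 27, runs 27→41
Order 1: waits 41, runs 41→59
Order 3: waits 59, runs 59→78
Order 6: waits 78, runs 78→99
Sum = 0+3+14+27+41+59+78 = 222.
LPT (decreasing processing time): Order 6 Order 3 Order 1 Order 7 Order 4 Order 2 Order 5.
Order 6: waits 0, runs 0→21
Order 3: waits 21, runs 21→40
Order 1: waits 40, runs 40→58
Order 7: waits 58, runs 58→72
Order 4: waits 72, runs 72→85
Order 2: waits 85, runs 85→96
Order 5: waits 96, runs 96→99
Sum = 0+21+40+58+72+85+96 = 372.
Difference = 222 − 372 = -150.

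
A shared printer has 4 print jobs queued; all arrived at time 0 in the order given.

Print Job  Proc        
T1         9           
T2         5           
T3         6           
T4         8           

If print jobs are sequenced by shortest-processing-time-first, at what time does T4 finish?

19

SPT (increasing processing time): T2 T3 T4 T1.
T2: 0→5
T3: 5→11
T4: 11→19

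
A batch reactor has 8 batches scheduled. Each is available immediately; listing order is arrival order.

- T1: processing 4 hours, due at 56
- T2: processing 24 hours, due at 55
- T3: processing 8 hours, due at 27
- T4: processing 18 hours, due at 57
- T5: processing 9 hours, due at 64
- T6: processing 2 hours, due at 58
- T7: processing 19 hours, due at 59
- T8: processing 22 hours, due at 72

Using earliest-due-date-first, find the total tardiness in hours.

70

EDD (increasing due date): T3 T2 T1 T4 T6 T7 T5 T8.
T3: 0→8, due 27, tardiness 0
T2: 8→32, due 55, tardiness 0
T1: 32→36, due 56, tardiness 0
T4: 36→54, due 57, tardiness 0
T6: 54→56, due 58, tardiness 0
T7: 56→75, due 59, tardiness 16
T5: 75→84, due 64, tardiness 20
T8: 84→106, due 72, tardiness 34
Sum = 0+0+0+0+0+16+20+34 = 70.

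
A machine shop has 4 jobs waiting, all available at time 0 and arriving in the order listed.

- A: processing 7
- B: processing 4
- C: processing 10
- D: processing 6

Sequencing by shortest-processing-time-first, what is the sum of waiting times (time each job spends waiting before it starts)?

31

SPT (increasing processing time): B D A C.
B: waits 0, runs 0→4
D: waits 4, runs 4→10
A: waits 10, runs 10→17
C: waits 17, runs 17→27
Sum = 0+4+10+17 = 31.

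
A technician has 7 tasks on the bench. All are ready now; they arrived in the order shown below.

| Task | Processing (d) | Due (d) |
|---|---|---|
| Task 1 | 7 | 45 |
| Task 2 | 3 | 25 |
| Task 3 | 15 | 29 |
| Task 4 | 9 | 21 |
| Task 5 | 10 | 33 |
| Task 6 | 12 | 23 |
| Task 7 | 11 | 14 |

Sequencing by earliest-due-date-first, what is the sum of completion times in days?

EDD (increasing due date): Task 7 Task 4 Task 6 Task 2 Task 3 Task 5 Task 1.
Task 7: 0→11
Task 4: 11→20
Task 6: 20→32
Task 2: 32→35
Task 3: 35→50
Task 5: 50→60
Task 1: 60→67
Sum = 11+20+32+35+50+60+67 = 275.

275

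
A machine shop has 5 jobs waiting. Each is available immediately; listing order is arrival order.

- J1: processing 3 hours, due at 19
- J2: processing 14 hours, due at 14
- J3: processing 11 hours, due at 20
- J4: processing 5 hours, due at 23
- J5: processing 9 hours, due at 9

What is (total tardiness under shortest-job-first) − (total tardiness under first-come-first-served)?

-10

SPT (increasing processing time): J1 J4 J5 J3 J2.
J1: 0→3, due 19, tardiness 0
J4: 3→8, due 23, tardiness 0
J5: 8→17, due 9, tardiness 8
J3: 17→28, due 20, tardiness 8
J2: 28→42, due 14, tardiness 28
Sum = 0+0+8+8+28 = 44.
FIFO (arrival order): J1 J2 J3 J4 J5.
J1: 0→3, due 19, tardiness 0
J2: 3→17, due 14, tardiness 3
J3: 17→28, due 20, tardiness 8
J4: 28→33, due 23, tardiness 10
J5: 33→42, due 9, tardiness 33
Sum = 0+3+8+10+33 = 54.
Difference = 44 − 54 = -10.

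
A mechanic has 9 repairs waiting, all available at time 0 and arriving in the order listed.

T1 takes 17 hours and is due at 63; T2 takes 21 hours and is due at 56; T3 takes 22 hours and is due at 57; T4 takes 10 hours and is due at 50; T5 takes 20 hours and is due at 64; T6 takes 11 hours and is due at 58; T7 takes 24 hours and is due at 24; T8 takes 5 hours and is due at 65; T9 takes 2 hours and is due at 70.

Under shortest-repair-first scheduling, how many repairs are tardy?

SPT (increasing processing time): T9 T8 T4 T6 T1 T5 T2 T3 T7.
T9: 0→2, due 70, tardiness 0
T8: 2→7, due 65, tardiness 0
T4: 7→17, due 50, tardiness 0
T6: 17→28, due 58, tardiness 0
T1: 28→45, due 63, tardiness 0
T5: 45→65, due 64, tardiness 1
T2: 65→86, due 56, tardiness 30
T3: 86→108, due 57, tardiness 51
T7: 108→132, due 24, tardiness 108
Late repairs: 4.

4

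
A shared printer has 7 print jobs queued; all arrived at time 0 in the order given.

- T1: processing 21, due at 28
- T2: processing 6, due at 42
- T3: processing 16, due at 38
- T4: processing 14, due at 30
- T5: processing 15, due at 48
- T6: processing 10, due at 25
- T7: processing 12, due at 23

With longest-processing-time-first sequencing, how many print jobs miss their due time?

5

LPT (decreasing processing time): T1 T3 T5 T4 T7 T6 T2.
T1: 0→21, due 28, tardiness 0
T3: 21→37, due 38, tardiness 0
T5: 37→52, due 48, tardiness 4
T4: 52→66, due 30, tardiness 36
T7: 66→78, due 23, tardiness 55
T6: 78→88, due 25, tardiness 63
T2: 88→94, due 42, tardiness 52
Late print jobs: 5.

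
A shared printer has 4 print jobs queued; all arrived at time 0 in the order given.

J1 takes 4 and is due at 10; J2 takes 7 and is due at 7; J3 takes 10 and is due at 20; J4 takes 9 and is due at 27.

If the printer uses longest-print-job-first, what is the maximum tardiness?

LPT (decreasing processing time): J3 J4 J2 J1.
J3: 0→10, due 20, tardiness 0
J4: 10→19, due 27, tardiness 0
J2: 19→26, due 7, tardiness 19
J1: 26→30, due 10, tardiness 20
Maximum = 20.

20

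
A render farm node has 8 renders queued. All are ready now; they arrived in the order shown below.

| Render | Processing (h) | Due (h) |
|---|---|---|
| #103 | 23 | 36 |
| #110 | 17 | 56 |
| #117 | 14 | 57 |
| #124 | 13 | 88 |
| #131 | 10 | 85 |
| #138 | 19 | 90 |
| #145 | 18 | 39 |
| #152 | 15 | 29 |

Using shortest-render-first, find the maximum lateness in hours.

SPT (increasing processing time): #131 #124 #117 #152 #110 #145 #138 #103.
#131: 0→10, due 85, lateness -75
#124: 10→23, due 88, lateness -65
#117: 23→37, due 57, lateness -20
#152: 37→52, due 29, lateness 23
#110: 52→69, due 56, lateness 13
#145: 69→87, due 39, lateness 48
#138: 87→106, due 90, lateness 16
#103: 106→129, due 36, lateness 93
Maximum = 93.

93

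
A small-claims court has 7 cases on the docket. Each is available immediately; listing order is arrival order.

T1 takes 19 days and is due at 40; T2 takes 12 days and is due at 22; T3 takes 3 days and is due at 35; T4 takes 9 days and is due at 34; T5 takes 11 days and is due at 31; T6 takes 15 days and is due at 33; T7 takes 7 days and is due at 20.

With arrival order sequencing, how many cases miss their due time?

5

FIFO (arrival order): T1 T2 T3 T4 T5 T6 T7.
T1: 0→19, due 40, tardiness 0
T2: 19→31, due 22, tardiness 9
T3: 31→34, due 35, tardiness 0
T4: 34→43, due 34, tardiness 9
T5: 43→54, due 31, tardiness 23
T6: 54→69, due 33, tardiness 36
T7: 69→76, due 20, tardiness 56
Late cases: 5.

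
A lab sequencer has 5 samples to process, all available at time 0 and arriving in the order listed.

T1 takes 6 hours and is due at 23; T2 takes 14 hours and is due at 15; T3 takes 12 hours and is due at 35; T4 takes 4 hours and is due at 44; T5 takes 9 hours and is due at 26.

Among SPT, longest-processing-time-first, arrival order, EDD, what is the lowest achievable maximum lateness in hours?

SPT (increasing processing time): T4 T1 T5 T3 T2.
T4: 0→4, due 44, lateness -40
T1: 4→10, due 23, lateness -13
T5: 10→19, due 26, lateness -7
T3: 19→31, due 35, lateness -4
T2: 31→45, due 15, lateness 30
Maximum = 30.
LPT (decreasing processing time): T2 T3 T5 T1 T4.
T2: 0→14, due 15, lateness -1
T3: 14→26, due 35, lateness -9
T5: 26→35, due 26, lateness 9
T1: 35→41, due 23, lateness 18
T4: 41→45, due 44, lateness 1
Maximum = 18.
FIFO (arrival order): T1 T2 T3 T4 T5.
T1: 0→6, due 23, lateness -17
T2: 6→20, due 15, lateness 5
T3: 20→32, due 35, lateness -3
T4: 32→36, due 44, lateness -8
T5: 36→45, due 26, lateness 19
Maximum = 19.
EDD (increasing due date): T2 T1 T5 T3 T4.
T2: 0→14, due 15, lateness -1
T1: 14→20, due 23, lateness -3
T5: 20→29, due 26, lateness 3
T3: 29→41, due 35, lateness 6
T4: 41→45, due 44, lateness 1
Maximum = 6.
SPT 30, LPT 18, FIFO 19, EDD 6 → minimum 6.

6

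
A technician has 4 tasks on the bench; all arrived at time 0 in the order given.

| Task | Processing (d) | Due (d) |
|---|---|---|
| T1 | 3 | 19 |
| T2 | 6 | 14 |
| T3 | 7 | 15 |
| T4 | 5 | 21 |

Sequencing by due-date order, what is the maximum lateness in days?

EDD (increasing due date): T2 T3 T1 T4.
T2: 0→6, due 14, lateness -8
T3: 6→13, due 15, lateness -2
T1: 13→16, due 19, lateness -3
T4: 16→21, due 21, lateness 0
Maximum = 0.

0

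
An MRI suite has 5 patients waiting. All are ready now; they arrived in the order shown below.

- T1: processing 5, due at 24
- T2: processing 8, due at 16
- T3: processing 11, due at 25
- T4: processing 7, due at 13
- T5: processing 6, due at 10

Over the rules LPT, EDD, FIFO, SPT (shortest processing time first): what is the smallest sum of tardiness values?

LPT (decreasing processing time): T3 T2 T4 T5 T1.
T3: 0→11, due 25, tardiness 0
T2: 11→19, due 16, tardiness 3
T4: 19→26, due 13, tardiness 13
T5: 26→32, due 10, tardiness 22
T1: 32→37, due 24, tardiness 13
Sum = 0+3+13+22+13 = 51.
EDD (increasing due date): T5 T4 T2 T1 T3.
T5: 0→6, due 10, tardiness 0
T4: 6→13, due 13, tardiness 0
T2: 13→21, due 16, tardiness 5
T1: 21→26, due 24, tardiness 2
T3: 26→37, due 25, tardiness 12
Sum = 0+0+5+2+12 = 19.
FIFO (arrival order): T1 T2 T3 T4 T5.
T1: 0→5, due 24, tardiness 0
T2: 5→13, due 16, tardiness 0
T3: 13→24, due 25, tardiness 0
T4: 24→31, due 13, tardiness 18
T5: 31→37, due 10, tardiness 27
Sum = 0+0+0+18+27 = 45.
SPT (increasing processing time): T1 T5 T4 T2 T3.
T1: 0→5, due 24, tardiness 0
T5: 5→11, due 10, tardiness 1
T4: 11→18, due 13, tardiness 5
T2: 18→26, due 16, tardiness 10
T3: 26→37, due 25, tardiness 12
Sum = 0+1+5+10+12 = 28.
LPT 51, EDD 19, FIFO 45, SPT 28 → minimum 19.

19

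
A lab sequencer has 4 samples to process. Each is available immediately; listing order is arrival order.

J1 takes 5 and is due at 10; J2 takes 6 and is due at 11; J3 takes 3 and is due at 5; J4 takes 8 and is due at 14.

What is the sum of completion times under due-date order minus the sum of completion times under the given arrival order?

EDD (increasing due date): J3 J1 J2 J4.
J3: 0→3
J1: 3→8
J2: 8→14
J4: 14→22
Sum = 3+8+14+22 = 47.
FIFO (arrival order): J1 J2 J3 J4.
J1: 0→5
J2: 5→11
J3: 11→14
J4: 14→22
Sum = 5+11+14+22 = 52.
Difference = 47 − 52 = -5.

-5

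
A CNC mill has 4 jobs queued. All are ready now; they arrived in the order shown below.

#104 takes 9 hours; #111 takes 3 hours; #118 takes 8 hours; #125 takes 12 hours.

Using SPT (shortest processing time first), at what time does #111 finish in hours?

3

SPT (increasing processing time): #111 #118 #104 #125.
#111: 0→3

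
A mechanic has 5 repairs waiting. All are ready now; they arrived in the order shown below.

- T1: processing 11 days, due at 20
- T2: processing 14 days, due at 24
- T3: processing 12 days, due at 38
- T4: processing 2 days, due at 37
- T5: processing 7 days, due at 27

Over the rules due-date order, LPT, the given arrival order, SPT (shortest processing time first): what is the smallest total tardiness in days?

EDD (increasing due date): T1 T2 T5 T4 T3.
T1: 0→11, due 20, tardiness 0
T2: 11→25, due 24, tardiness 1
T5: 25→32, due 27, tardiness 5
T4: 32→34, due 37, tardiness 0
T3: 34→46, due 38, tardiness 8
Sum = 0+1+5+0+8 = 14.
LPT (decreasing processing time): T2 T3 T1 T5 T4.
T2: 0→14, due 24, tardiness 0
T3: 14→26, due 38, tardiness 0
T1: 26→37, due 20, tardiness 17
T5: 37→44, due 27, tardiness 17
T4: 44→46, due 37, tardiness 9
Sum = 0+0+17+17+9 = 43.
FIFO (arrival order): T1 T2 T3 T4 T5.
T1: 0→11, due 20, tardiness 0
T2: 11→25, due 24, tardiness 1
T3: 25→37, due 38, tardiness 0
T4: 37→39, due 37, tardiness 2
T5: 39→46, due 27, tardiness 19
Sum = 0+1+0+2+19 = 22.
SPT (increasing processing time): T4 T5 T1 T3 T2.
T4: 0→2, due 37, tardiness 0
T5: 2→9, due 27, tardiness 0
T1: 9→20, due 20, tardiness 0
T3: 20→32, due 38, tardiness 0
T2: 32→46, due 24, tardiness 22
Sum = 0+0+0+0+22 = 22.
EDD 14, LPT 43, FIFO 22, SPT 22 → minimum 14.

14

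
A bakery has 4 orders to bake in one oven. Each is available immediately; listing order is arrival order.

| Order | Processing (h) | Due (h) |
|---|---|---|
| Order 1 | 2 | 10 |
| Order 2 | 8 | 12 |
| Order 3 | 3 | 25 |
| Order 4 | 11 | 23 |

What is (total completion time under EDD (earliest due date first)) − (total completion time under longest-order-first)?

-19

EDD (increasing due date): Order 1 Order 2 Order 4 Order 3.
Order 1: 0→2
Order 2: 2→10
Order 4: 10→21
Order 3: 21→24
Sum = 2+10+21+24 = 57.
LPT (decreasing processing time): Order 4 Order 2 Order 3 Order 1.
Order 4: 0→11
Order 2: 11→19
Order 3: 19→22
Order 1: 22→24
Sum = 11+19+22+24 = 76.
Difference = 57 − 76 = -19.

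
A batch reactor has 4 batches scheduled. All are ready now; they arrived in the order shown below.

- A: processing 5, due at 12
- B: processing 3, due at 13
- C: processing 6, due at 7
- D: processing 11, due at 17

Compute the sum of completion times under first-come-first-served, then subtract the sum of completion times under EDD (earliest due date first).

-4

FIFO (arrival order): A B C D.
A: 0→5
B: 5→8
C: 8→14
D: 14→25
Sum = 5+8+14+25 = 52.
EDD (increasing due date): C A B D.
C: 0→6
A: 6→11
B: 11→14
D: 14→25
Sum = 6+11+14+25 = 56.
Difference = 52 − 56 = -4.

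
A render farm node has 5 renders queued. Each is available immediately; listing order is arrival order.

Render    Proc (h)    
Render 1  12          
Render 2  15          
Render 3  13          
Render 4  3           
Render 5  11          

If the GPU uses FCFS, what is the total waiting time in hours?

FIFO (arrival order): Render 1 Render 2 Render 3 Render 4 Render 5.
Render 1: waits 0, runs 0→12
Render 2: waits 12, runs 12→27
Render 3: waits 27, runs 27→40
Render 4: waits 40, runs 40→43
Render 5: waits 43, runs 43→54
Sum = 0+12+27+40+43 = 122.

122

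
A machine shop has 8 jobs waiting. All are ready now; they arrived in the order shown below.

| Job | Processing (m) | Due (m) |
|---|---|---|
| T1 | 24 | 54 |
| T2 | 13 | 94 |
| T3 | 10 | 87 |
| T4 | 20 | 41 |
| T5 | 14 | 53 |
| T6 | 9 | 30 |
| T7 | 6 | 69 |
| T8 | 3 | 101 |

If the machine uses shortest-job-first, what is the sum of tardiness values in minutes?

81

SPT (increasing processing time): T8 T7 T6 T3 T2 T5 T4 T1.
T8: 0→3, due 101, tardiness 0
T7: 3→9, due 69, tardiness 0
T6: 9→18, due 30, tardiness 0
T3: 18→28, due 87, tardiness 0
T2: 28→41, due 94, tardiness 0
T5: 41→55, due 53, tardiness 2
T4: 55→75, due 41, tardiness 34
T1: 75→99, due 54, tardiness 45
Sum = 0+0+0+0+0+2+34+45 = 81.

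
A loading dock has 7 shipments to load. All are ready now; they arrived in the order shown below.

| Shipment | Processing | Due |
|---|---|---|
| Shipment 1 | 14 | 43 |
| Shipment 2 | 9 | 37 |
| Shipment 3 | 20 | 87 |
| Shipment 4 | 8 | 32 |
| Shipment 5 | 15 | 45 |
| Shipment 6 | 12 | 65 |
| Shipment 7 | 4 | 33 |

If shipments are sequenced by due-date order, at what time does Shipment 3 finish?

82

EDD (increasing due date): Shipment 4 Shipment 7 Shipment 2 Shipment 1 Shipment 5 Shipment 6 Shipment 3.
Shipment 4: 0→8
Shipment 7: 8→12
Shipment 2: 12→21
Shipment 1: 21→35
Shipment 5: 35→50
Shipment 6: 50→62
Shipment 3: 62→82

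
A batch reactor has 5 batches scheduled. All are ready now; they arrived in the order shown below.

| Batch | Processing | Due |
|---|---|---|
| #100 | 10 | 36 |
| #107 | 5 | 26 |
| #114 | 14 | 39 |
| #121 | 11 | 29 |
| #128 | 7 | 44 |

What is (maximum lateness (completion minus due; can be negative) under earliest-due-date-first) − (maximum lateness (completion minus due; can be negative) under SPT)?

-5

EDD (increasing due date): #107 #121 #100 #114 #128.
#107: 0→5, due 26, lateness -21
#121: 5→16, due 29, lateness -13
#100: 16→26, due 36, lateness -10
#114: 26→40, due 39, lateness 1
#128: 40→47, due 44, lateness 3
Maximum = 3.
SPT (increasing processing time): #107 #128 #100 #121 #114.
#107: 0→5, due 26, lateness -21
#128: 5→12, due 44, lateness -32
#100: 12→22, due 36, lateness -14
#121: 22→33, due 29, lateness 4
#114: 33→47, due 39, lateness 8
Maximum = 8.
Difference = 3 − 8 = -5.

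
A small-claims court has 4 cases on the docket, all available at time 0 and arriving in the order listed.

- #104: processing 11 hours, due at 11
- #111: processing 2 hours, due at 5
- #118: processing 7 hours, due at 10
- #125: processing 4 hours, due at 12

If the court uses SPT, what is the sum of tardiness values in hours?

SPT (increasing processing time): #111 #125 #118 #104.
#111: 0→2, due 5, tardiness 0
#125: 2→6, due 12, tardiness 0
#118: 6→13, due 10, tardiness 3
#104: 13→24, due 11, tardiness 13
Sum = 0+0+3+13 = 16.

16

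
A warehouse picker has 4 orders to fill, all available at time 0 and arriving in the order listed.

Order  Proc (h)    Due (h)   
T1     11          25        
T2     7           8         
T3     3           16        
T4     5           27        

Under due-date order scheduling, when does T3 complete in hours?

10

EDD (increasing due date): T2 T3 T1 T4.
T2: 0→7
T3: 7→10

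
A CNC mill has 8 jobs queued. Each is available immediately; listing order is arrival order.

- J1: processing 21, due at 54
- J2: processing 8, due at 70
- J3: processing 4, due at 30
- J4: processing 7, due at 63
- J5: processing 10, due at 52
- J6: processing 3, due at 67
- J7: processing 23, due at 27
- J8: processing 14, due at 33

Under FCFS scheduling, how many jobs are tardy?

FIFO (arrival order): J1 J2 J3 J4 J5 J6 J7 J8.
J1: 0→21, due 54, tardiness 0
J2: 21→29, due 70, tardiness 0
J3: 29→33, due 30, tardiness 3
J4: 33→40, due 63, tardiness 0
J5: 40→50, due 52, tardiness 0
J6: 50→53, due 67, tardiness 0
J7: 53→76, due 27, tardiness 49
J8: 76→90, due 33, tardiness 57
Late jobs: 3.

3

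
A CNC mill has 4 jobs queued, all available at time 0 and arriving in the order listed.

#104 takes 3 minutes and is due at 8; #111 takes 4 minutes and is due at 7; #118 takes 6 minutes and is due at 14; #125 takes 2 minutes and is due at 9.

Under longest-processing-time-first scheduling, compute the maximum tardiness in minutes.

6

LPT (decreasing processing time): #118 #111 #104 #125.
#118: 0→6, due 14, tardiness 0
#111: 6→10, due 7, tardiness 3
#104: 10→13, due 8, tardiness 5
#125: 13→15, due 9, tardiness 6
Maximum = 6.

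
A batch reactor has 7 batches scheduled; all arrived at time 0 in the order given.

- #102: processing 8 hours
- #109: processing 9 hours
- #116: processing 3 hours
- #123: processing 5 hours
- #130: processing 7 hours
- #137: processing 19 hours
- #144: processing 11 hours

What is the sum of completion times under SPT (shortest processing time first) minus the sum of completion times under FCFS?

-29

SPT (increasing processing time): #116 #123 #130 #102 #109 #144 #137.
#116: 0→3
#123: 3→8
#130: 8→15
#102: 15→23
#109: 23→32
#144: 32→43
#137: 43→62
Sum = 3+8+15+23+32+43+62 = 186.
FIFO (arrival order): #102 #109 #116 #123 #130 #137 #144.
#102: 0→8
#109: 8→17
#116: 17→20
#123: 20→25
#130: 25→32
#137: 32→51
#144: 51→62
Sum = 8+17+20+25+32+51+62 = 215.
Difference = 186 − 215 = -29.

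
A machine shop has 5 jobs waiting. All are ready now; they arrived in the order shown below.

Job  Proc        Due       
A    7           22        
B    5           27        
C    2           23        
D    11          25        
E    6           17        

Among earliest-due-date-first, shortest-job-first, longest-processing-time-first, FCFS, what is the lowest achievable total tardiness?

EDD (increasing due date): E A C D B.
E: 0→6, due 17, tardiness 0
A: 6→13, due 22, tardiness 0
C: 13→15, due 23, tardiness 0
D: 15→26, due 25, tardiness 1
B: 26→31, due 27, tardiness 4
Sum = 0+0+0+1+4 = 5.
SPT (increasing processing time): C B E A D.
C: 0→2, due 23, tardiness 0
B: 2→7, due 27, tardiness 0
E: 7→13, due 17, tardiness 0
A: 13→20, due 22, tardiness 0
D: 20→31, due 25, tardiness 6
Sum = 0+0+0+0+6 = 6.
LPT (decreasing processing time): D A E B C.
D: 0→11, due 25, tardiness 0
A: 11→18, due 22, tardiness 0
E: 18→24, due 17, tardiness 7
B: 24→29, due 27, tardiness 2
C: 29→31, due 23, tardiness 8
Sum = 0+0+7+2+8 = 17.
FIFO (arrival order): A B C D E.
A: 0→7, due 22, tardiness 0
B: 7→12, due 27, tardiness 0
C: 12→14, due 23, tardiness 0
D: 14→25, due 25, tardiness 0
E: 25→31, due 17, tardiness 14
Sum = 0+0+0+0+14 = 14.
EDD 5, SPT 6, LPT 17, FIFO 14 → minimum 5.

5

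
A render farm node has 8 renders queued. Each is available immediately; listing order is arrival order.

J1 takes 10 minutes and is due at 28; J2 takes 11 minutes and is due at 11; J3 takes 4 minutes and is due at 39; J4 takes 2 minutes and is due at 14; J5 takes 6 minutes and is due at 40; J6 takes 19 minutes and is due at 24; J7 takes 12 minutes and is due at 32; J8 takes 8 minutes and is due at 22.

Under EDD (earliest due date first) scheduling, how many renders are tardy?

EDD (increasing due date): J2 J4 J8 J6 J1 J7 J3 J5.
J2: 0→11, due 11, tardiness 0
J4: 11→13, due 14, tardiness 0
J8: 13→21, due 22, tardiness 0
J6: 21→40, due 24, tardiness 16
J1: 40→50, due 28, tardiness 22
J7: 50→62, due 32, tardiness 30
J3: 62→66, due 39, tardiness 27
J5: 66→72, due 40, tardiness 32
Late renders: 5.

5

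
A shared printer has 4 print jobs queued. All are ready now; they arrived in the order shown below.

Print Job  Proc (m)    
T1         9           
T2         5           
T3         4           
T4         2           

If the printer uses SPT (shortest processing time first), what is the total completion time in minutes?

SPT (increasing processing time): T4 T3 T2 T1.
T4: 0→2
T3: 2→6
T2: 6→11
T1: 11→20
Sum = 2+6+11+20 = 39.

39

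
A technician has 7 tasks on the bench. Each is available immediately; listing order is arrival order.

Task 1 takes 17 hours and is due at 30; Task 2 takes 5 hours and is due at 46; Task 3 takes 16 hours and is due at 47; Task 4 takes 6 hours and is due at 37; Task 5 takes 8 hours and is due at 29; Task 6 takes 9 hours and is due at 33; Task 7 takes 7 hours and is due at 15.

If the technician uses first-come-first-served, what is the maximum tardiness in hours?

FIFO (arrival order): Task 1 Task 2 Task 3 Task 4 Task 5 Task 6 Task 7.
Task 1: 0→17, due 30, tardiness 0
Task 2: 17→22, due 46, tardiness 0
Task 3: 22→38, due 47, tardiness 0
Task 4: 38→44, due 37, tardiness 7
Task 5: 44→52, due 29, tardiness 23
Task 6: 52→61, due 33, tardiness 28
Task 7: 61→68, due 15, tardiness 53
Maximum = 53.

53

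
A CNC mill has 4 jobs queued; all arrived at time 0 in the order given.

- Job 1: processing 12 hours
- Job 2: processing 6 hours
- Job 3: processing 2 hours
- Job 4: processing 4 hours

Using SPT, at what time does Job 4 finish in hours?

SPT (increasing processing time): Job 3 Job 4 Job 2 Job 1.
Job 3: 0→2
Job 4: 2→6

6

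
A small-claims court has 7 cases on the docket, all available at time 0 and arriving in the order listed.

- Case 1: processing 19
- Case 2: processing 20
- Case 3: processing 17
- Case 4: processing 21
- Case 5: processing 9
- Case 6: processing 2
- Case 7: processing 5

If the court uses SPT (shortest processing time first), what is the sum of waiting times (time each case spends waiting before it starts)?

SPT (increasing processing time): Case 6 Case 7 Case 5 Case 3 Case 1 Case 2 Case 4.
Case 6: waits 0, runs 0→2
Case 7: waits 2, runs 2→7
Case 5: waits 7, runs 7→16
Case 3: waits 16, runs 16→33
Case 1: waits 33, runs 33→52
Case 2: waits 52, runs 52→72
Case 4: waits 72, runs 72→93
Sum = 0+2+7+16+33+52+72 = 182.

182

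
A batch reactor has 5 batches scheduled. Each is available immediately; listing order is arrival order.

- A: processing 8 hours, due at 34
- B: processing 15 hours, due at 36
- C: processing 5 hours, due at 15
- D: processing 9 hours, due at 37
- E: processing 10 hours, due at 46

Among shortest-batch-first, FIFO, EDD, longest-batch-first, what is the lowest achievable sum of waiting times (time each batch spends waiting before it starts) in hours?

SPT (increasing processing time): C A D E B.
C: waits 0, runs 0→5
A: waits 5, runs 5→13
D: waits 13, runs 13→22
E: waits 22, runs 22→32
B: waits 32, runs 32→47
Sum = 0+5+13+22+32 = 72.
FIFO (arrival order): A B C D E.
A: waits 0, runs 0→8
B: waits 8, runs 8→23
C: waits 23, runs 23→28
D: waits 28, runs 28→37
E: waits 37, runs 37→47
Sum = 0+8+23+28+37 = 96.
EDD (increasing due date): C A B D E.
C: waits 0, runs 0→5
A: waits 5, runs 5→13
B: waits 13, runs 13→28
D: waits 28, runs 28→37
E: waits 37, runs 37→47
Sum = 0+5+13+28+37 = 83.
LPT (decreasing processing time): B E D A C.
B: waits 0, runs 0→15
E: waits 15, runs 15→25
D: waits 25, runs 25→34
A: waits 34, runs 34→42
C: waits 42, runs 42→47
Sum = 0+15+25+34+42 = 116.
SPT 72, FIFO 96, EDD 83, LPT 116 → minimum 72.

72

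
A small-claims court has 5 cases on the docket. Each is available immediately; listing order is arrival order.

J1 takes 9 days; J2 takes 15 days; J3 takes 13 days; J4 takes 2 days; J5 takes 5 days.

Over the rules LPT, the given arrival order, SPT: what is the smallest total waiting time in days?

LPT (decreasing processing time): J2 J3 J1 J5 J4.
J2: waits 0, runs 0→15
J3: waits 15, runs 15→28
J1: waits 28, runs 28→37
J5: waits 37, runs 37→42
J4: waits 42, runs 42→44
Sum = 0+15+28+37+42 = 122.
FIFO (arrival order): J1 J2 J3 J4 J5.
J1: waits 0, runs 0→9
J2: waits 9, runs 9→24
J3: waits 24, runs 24→37
J4: waits 37, runs 37→39
J5: waits 39, runs 39→44
Sum = 0+9+24+37+39 = 109.
SPT (increasing processing time): J4 J5 J1 J3 J2.
J4: waits 0, runs 0→2
J5: waits 2, runs 2→7
J1: waits 7, runs 7→16
J3: waits 16, runs 16→29
J2: waits 29, runs 29→44
Sum = 0+2+7+16+29 = 54.
LPT 122, FIFO 109, SPT 54 → minimum 54.

54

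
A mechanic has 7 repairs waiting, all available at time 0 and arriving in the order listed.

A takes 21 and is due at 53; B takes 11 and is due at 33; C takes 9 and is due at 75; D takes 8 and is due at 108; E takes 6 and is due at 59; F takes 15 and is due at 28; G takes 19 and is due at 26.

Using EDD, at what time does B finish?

45

EDD (increasing due date): G F B A E C D.
G: 0→19
F: 19→34
B: 34→45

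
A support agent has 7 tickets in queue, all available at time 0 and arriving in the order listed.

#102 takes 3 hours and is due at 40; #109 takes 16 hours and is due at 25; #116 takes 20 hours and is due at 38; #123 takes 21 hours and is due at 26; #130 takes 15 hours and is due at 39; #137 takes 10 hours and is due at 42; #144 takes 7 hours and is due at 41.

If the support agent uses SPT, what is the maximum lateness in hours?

66

SPT (increasing processing time): #102 #144 #137 #130 #109 #116 #123.
#102: 0→3, due 40, lateness -37
#144: 3→10, due 41, lateness -31
#137: 10→20, due 42, lateness -22
#130: 20→35, due 39, lateness -4
#109: 35→51, due 25, lateness 26
#116: 51→71, due 38, lateness 33
#123: 71→92, due 26, lateness 66
Maximum = 66.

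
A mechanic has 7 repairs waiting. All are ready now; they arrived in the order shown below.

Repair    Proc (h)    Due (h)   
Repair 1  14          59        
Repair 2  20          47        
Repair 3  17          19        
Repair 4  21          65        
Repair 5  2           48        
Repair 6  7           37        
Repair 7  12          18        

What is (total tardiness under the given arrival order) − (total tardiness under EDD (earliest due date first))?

114

FIFO (arrival order): Repair 1 Repair 2 Repair 3 Repair 4 Repair 5 Repair 6 Repair 7.
Repair 1: 0→14, due 59, tardiness 0
Repair 2: 14→34, due 47, tardiness 0
Repair 3: 34→51, due 19, tardiness 32
Repair 4: 51→72, due 65, tardiness 7
Repair 5: 72→74, due 48, tardiness 26
Repair 6: 74→81, due 37, tardiness 44
Repair 7: 81→93, due 18, tardiness 75
Sum = 0+0+32+7+26+44+75 = 184.
EDD (increasing due date): Repair 7 Repair 3 Repair 6 Repair 2 Repair 5 Repair 1 Repair 4.
Repair 7: 0→12, due 18, tardiness 0
Repair 3: 12→29, due 19, tardiness 10
Repair 6: 29→36, due 37, tardiness 0
Repair 2: 36→56, due 47, tardiness 9
Repair 5: 56→58, due 48, tardiness 10
Repair 1: 58→72, due 59, tardiness 13
Repair 4: 72→93, due 65, tardiness 28
Sum = 0+10+0+9+10+13+28 = 70.
Difference = 184 − 70 = 114.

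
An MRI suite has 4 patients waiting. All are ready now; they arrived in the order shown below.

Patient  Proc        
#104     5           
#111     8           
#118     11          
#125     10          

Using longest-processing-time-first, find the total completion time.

95

LPT (decreasing processing time): #118 #125 #111 #104.
#118: 0→11
#125: 11→21
#111: 21→29
#104: 29→34
Sum = 11+21+29+34 = 95.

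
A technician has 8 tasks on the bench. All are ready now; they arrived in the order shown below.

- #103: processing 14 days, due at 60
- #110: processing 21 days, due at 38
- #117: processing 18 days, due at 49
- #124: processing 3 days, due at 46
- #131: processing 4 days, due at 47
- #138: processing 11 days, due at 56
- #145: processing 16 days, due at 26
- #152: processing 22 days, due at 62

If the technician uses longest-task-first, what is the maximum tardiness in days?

63

LPT (decreasing processing time): #152 #110 #117 #145 #103 #138 #131 #124.
#152: 0→22, due 62, tardiness 0
#110: 22→43, due 38, tardiness 5
#117: 43→61, due 49, tardiness 12
#145: 61→77, due 26, tardiness 51
#103: 77→91, due 60, tardiness 31
#138: 91→102, due 56, tardiness 46
#131: 102→106, due 47, tardiness 59
#124: 106→109, due 46, tardiness 63
Maximum = 63.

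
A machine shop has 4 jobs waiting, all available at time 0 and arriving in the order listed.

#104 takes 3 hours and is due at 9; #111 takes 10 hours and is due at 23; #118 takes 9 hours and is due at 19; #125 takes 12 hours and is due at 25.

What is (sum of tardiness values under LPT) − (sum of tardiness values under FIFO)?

LPT (decreasing processing time): #125 #111 #118 #104.
#125: 0→12, due 25, tardiness 0
#111: 12→22, due 23, tardiness 0
#118: 22→31, due 19, tardiness 12
#104: 31→34, due 9, tardiness 25
Sum = 0+0+12+25 = 37.
FIFO (arrival order): #104 #111 #118 #125.
#104: 0→3, due 9, tardiness 0
#111: 3→13, due 23, tardiness 0
#118: 13→22, due 19, tardiness 3
#125: 22→34, due 25, tardiness 9
Sum = 0+0+3+9 = 12.
Difference = 37 − 12 = 25.

25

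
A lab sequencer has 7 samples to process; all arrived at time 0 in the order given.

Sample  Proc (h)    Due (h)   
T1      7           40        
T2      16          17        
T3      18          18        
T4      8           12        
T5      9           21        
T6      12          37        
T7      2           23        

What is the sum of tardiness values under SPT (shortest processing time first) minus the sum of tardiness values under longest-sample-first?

SPT (increasing processing time): T7 T1 T4 T5 T6 T2 T3.
T7: 0→2, due 23, tardiness 0
T1: 2→9, due 40, tardiness 0
T4: 9→17, due 12, tardiness 5
T5: 17→26, due 21, tardiness 5
T6: 26→38, due 37, tardiness 1
T2: 38→54, due 17, tardiness 37
T3: 54→72, due 18, tardiness 54
Sum = 0+0+5+5+1+37+54 = 102.
LPT (decreasing processing time): T3 T2 T6 T5 T4 T1 T7.
T3: 0→18, due 18, tardiness 0
T2: 18→34, due 17, tardiness 17
T6: 34→46, due 37, tardiness 9
T5: 46→55, due 21, tardiness 34
T4: 55→63, due 12, tardiness 51
T1: 63→70, due 40, tardiness 30
T7: 70→72, due 23, tardiness 49
Sum = 0+17+9+34+51+30+49 = 190.
Difference = 102 − 190 = -88.

-88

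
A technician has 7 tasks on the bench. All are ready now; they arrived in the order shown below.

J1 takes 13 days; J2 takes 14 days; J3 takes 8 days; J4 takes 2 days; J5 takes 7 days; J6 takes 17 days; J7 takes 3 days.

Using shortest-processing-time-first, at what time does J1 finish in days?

33

SPT (increasing processing time): J4 J7 J5 J3 J1 J2 J6.
J4: 0→2
J7: 2→5
J5: 5→12
J3: 12→20
J1: 20→33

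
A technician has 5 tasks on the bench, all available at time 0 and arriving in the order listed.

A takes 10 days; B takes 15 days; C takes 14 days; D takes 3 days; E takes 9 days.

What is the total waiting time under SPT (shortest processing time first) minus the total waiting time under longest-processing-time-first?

-58

SPT (increasing processing time): D E A C B.
D: waits 0, runs 0→3
E: waits 3, runs 3→12
A: waits 12, runs 12→22
C: waits 22, runs 22→36
B: waits 36, runs 36→51
Sum = 0+3+12+22+36 = 73.
LPT (decreasing processing time): B C A E D.
B: waits 0, runs 0→15
C: waits 15, runs 15→29
A: waits 29, runs 29→39
E: waits 39, runs 39→48
D: waits 48, runs 48→51
Sum = 0+15+29+39+48 = 131.
Difference = 73 − 131 = -58.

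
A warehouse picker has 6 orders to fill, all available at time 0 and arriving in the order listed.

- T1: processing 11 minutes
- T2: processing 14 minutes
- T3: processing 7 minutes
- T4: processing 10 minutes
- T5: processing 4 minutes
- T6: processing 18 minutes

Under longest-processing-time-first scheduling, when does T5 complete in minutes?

64

LPT (decreasing processing time): T6 T2 T1 T4 T3 T5.
T6: 0→18
T2: 18→32
T1: 32→43
T4: 43→53
T3: 53→60
T5: 60→64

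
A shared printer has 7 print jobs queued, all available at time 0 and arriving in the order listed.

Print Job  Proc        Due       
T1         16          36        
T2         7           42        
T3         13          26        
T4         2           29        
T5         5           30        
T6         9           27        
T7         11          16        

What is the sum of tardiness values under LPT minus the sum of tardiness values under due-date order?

65

LPT (decreasing processing time): T1 T3 T7 T6 T2 T5 T4.
T1: 0→16, due 36, tardiness 0
T3: 16→29, due 26, tardiness 3
T7: 29→40, due 16, tardiness 24
T6: 40→49, due 27, tardiness 22
T2: 49→56, due 42, tardiness 14
T5: 56→61, due 30, tardiness 31
T4: 61→63, due 29, tardiness 34
Sum = 0+3+24+22+14+31+34 = 128.
EDD (increasing due date): T7 T3 T6 T4 T5 T1 T2.
T7: 0→11, due 16, tardiness 0
T3: 11→24, due 26, tardiness 0
T6: 24→33, due 27, tardiness 6
T4: 33→35, due 29, tardiness 6
T5: 35→40, due 30, tardiness 10
T1: 40→56, due 36, tardiness 20
T2: 56→63, due 42, tardiness 21
Sum = 0+0+6+6+10+20+21 = 63.
Difference = 128 − 63 = 65.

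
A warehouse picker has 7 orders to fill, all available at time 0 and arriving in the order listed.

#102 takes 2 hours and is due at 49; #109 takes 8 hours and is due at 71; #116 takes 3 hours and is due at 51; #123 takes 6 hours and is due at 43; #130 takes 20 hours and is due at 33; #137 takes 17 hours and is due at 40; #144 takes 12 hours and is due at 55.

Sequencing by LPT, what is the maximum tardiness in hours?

20

LPT (decreasing processing time): #130 #137 #144 #109 #123 #116 #102.
#130: 0→20, due 33, tardiness 0
#137: 20→37, due 40, tardiness 0
#144: 37→49, due 55, tardiness 0
#109: 49→57, due 71, tardiness 0
#123: 57→63, due 43, tardiness 20
#116: 63→66, due 51, tardiness 15
#102: 66→68, due 49, tardiness 19
Maximum = 20.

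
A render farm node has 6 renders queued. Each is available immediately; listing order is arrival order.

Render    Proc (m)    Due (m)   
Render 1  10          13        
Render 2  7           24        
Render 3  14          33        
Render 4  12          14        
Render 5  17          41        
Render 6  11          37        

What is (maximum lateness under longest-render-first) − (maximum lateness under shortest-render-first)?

21

LPT (decreasing processing time): Render 5 Render 3 Render 4 Render 6 Render 1 Render 2.
Render 5: 0→17, due 41, lateness -24
Render 3: 17→31, due 33, lateness -2
Render 4: 31→43, due 14, lateness 29
Render 6: 43→54, due 37, lateness 17
Render 1: 54→64, due 13, lateness 51
Render 2: 64→71, due 24, lateness 47
Maximum = 51.
SPT (increasing processing time): Render 2 Render 1 Render 6 Render 4 Render 3 Render 5.
Render 2: 0→7, due 24, lateness -17
Render 1: 7→17, due 13, lateness 4
Render 6: 17→28, due 37, lateness -9
Render 4: 28→40, due 14, lateness 26
Render 3: 40→54, due 33, lateness 21
Render 5: 54→71, due 41, lateness 30
Maximum = 30.
Difference = 51 − 30 = 21.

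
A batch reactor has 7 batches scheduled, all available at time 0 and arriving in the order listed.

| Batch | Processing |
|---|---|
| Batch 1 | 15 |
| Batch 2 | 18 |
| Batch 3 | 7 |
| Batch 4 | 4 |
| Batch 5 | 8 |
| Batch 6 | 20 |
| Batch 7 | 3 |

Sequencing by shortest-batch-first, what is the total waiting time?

SPT (increasing processing time): Batch 7 Batch 4 Batch 3 Batch 5 Batch 1 Batch 2 Batch 6.
Batch 7: waits 0, runs 0→3
Batch 4: waits 3, runs 3→7
Batch 3: waits 7, runs 7→14
Batch 5: waits 14, runs 14→22
Batch 1: waits 22, runs 22→37
Batch 2: waits 37, runs 37→55
Batch 6: waits 55, runs 55→75
Sum = 0+3+7+14+22+37+55 = 138.

138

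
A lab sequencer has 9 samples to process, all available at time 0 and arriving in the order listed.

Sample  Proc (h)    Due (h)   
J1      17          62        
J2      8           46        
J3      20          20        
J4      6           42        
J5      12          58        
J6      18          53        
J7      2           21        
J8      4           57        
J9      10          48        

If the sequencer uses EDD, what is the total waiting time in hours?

364

EDD (increasing due date): J3 J7 J4 J2 J9 J6 J8 J5 J1.
J3: waits 0, runs 0→20
J7: waits 20, runs 20→22
J4: waits 22, runs 22→28
J2: waits 28, runs 28→36
J9: waits 36, runs 36→46
J6: waits 46, runs 46→64
J8: waits 64, runs 64→68
J5: waits 68, runs 68→80
J1: waits 80, runs 80→97
Sum = 0+20+22+28+36+46+64+68+80 = 364.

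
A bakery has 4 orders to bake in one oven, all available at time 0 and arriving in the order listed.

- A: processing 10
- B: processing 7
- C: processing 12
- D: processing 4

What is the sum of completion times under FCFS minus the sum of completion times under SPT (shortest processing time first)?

FIFO (arrival order): A B C D.
A: 0→10
B: 10→17
C: 17→29
D: 29→33
Sum = 10+17+29+33 = 89.
SPT (increasing processing time): D B A C.
D: 0→4
B: 4→11
A: 11→21
C: 21→33
Sum = 4+11+21+33 = 69.
Difference = 89 − 69 = 20.

20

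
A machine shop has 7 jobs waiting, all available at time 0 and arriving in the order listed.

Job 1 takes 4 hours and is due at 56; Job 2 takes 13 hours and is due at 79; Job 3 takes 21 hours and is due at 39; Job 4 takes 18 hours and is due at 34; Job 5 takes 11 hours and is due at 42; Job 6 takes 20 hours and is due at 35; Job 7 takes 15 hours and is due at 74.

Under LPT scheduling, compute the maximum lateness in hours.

56

LPT (decreasing processing time): Job 3 Job 6 Job 4 Job 7 Job 2 Job 5 Job 1.
Job 3: 0→21, due 39, lateness -18
Job 6: 21→41, due 35, lateness 6
Job 4: 41→59, due 34, lateness 25
Job 7: 59→74, due 74, lateness 0
Job 2: 74→87, due 79, lateness 8
Job 5: 87→98, due 42, lateness 56
Job 1: 98→102, due 56, lateness 46
Maximum = 56.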